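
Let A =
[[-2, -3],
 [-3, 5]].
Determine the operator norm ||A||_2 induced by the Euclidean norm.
||A||_2 = sqrt((47 + sqrt(765))/2) ≈ 6.1098 (= sqrt(largest eigenvalue of A^T A))

||A||_2 = sigma_max(A) = sqrt(lambda_max(A^T A)). Form the symmetric matrix M = A^T A =
[[13, -9],
 [-9, 34]].
Its characteristic polynomial (trace, determinant of M give the coefficients) is
  p(λ) = det(λ I - M) = λ^2 - 47λ + 361.
For λ^2 - 47λ + 361 the discriminant is 765. It is nonnegative but not a perfect square, so the roots are real and irrational: λ = (47 ± sqrt(765))/2 ≈ 37.3293, 9.6707.
So the eigenvalues of A^T A are ≈ 9.6707, 37.3293 (all ≥ 0, as they must be for A^T A). The largest is λ_max = (47 + sqrt(765))/2 ≈ 37.3293, hence ||A||_2 = sqrt(λ_max) = sqrt((47 + sqrt(765))/2) ≈ 6.1098.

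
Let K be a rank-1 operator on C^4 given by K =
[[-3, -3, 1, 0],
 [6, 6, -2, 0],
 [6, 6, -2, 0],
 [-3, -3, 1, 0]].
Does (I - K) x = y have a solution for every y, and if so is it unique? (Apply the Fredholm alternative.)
(I - K) is singular (det(I - K) = 0, i.e. 1 ∈ sigma(K)). (I - K) x = y is solvable iff y ⊥ ker((I - K)^*) = span{(-3, -3, 1, 0)}, i.e. iff -3y_1 - 3y_2 + y_3 = 0. When solvable, the solutions are x = y + c·(1, -2, -2, 1), c arbitrary (ker(I - K) = span{(1, -2, -2, 1)}, dimension 1).

K has rank 1, so it is an outer product K = u v^T: every row of K is a multiple of one row vector. Reading off the entries, u = (1, -2, -2, 1) and v = (-3, -3, 1, 0) (row i of K equals u_i·v^T). A rank-one matrix u v^T satisfies K u = u (v·u) and kills the (3)-dimensional subspace v^⊥, so its characteristic polynomial is lambda^3 (lambda - v·u) with v·u = tr K = 1. Hence the eigenvalues of I - K are 1 (multiplicity 3) and 1 - (1) = 0, so det(I - K) = 0. (Direct check: I - K =
[[4, 3, -1, 0],
 [-6, -5, 2, 0],
 [-6, -6, 3, 0],
 [3, 3, -1, 1]]
has determinant 0.) So 1 is an eigenvalue of K and (I - K) is not invertible. The finite-dimensional Fredholm alternative says: either (I - K) is invertible, or ker(I - K) ≠ {0} and then range(I - K) = ker((I - K)^*)^⊥, with dim ker(I - K) = dim ker((I - K)^*). We are in the second case, so we need both kernels. Kernel of I - K: (I - K) u = u - u (v·u) = u - u = 0, so ker(I - K) = span{u} = span{(1, -2, -2, 1)} (it is exactly 1-dimensional because rank(I - K) = 3). Kernel of the adjoint: K is real, so (I - K)^* = I - K^T = I - v u^T, and (I - v u^T) v = v - v (u·v) = 0; hence ker((I - K)^*) = span{v} = span{(-3, -3, 1, 0)}. Therefore (I - K) x = y is solvable iff <y, v> = 0, i.e. iff -3y_1 - 3y_2 + y_3 = 0. When this holds, K y = u (v·y) = 0, so (I - K) y = y and x = y is a particular solution; the full solution set is the line x = y + c·u = y + c·(1, -2, -2, 1), c ∈ C.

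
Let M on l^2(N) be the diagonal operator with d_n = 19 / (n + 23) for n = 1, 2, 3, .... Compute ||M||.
||M|| = 19/24 (attained at n = 1)

For M diagonal, ||M|| = sup_n |d_n| = sup_n 19/(n + 23). This is positive and strictly decreasing in n, so the supremum is attained at n = 1: d_1 = 19/(1 + 23) = 19/24. Hence ||M|| = 19/24.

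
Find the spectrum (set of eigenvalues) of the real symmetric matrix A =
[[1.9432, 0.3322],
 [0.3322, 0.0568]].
sigma(A) ≈ {0, 2}

A is real symmetric, so its spectrum consists of real eigenvalues. Expanding the characteristic polynomial of the displayed matrix gives
  det(λ I - A) = p(λ) = λ^2 + (-2)λ + (0).
Solving p(λ) = 0 yields eigenvalues ≈ 0, 2. (A is shown rounded to 4 decimals, so these recover the underlying integer eigenvalues to within that precision.)
Verification: the trace of A = 2 equals the sum of eigenvalues 2, and det(A) ≈ 0.0000 matches the eigenvalue product 0.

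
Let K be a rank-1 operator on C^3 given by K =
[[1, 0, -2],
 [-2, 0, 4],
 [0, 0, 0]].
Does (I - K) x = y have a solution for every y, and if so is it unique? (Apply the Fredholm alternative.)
(I - K) is singular (det(I - K) = 0, i.e. 1 ∈ sigma(K)). (I - K) x = y is solvable iff y ⊥ ker((I - K)^*) = span{(1, 0, -2)}, i.e. iff y_1 - 2y_3 = 0. When solvable, the solutions are x = y + c·(1, -2, 0), c arbitrary (ker(I - K) = span{(1, -2, 0)}, dimension 1).

K has rank 1, so it is an outer product K = u v^T: every row of K is a multiple of one row vector. Reading off the entries, u = (1, -2, 0) and v = (1, 0, -2) (row i of K equals u_i·v^T). A rank-one matrix u v^T satisfies K u = u (v·u) and kills the (2)-dimensional subspace v^⊥, so its characteristic polynomial is lambda^2 (lambda - v·u) with v·u = tr K = 1. Hence the eigenvalues of I - K are 1 (multiplicity 2) and 1 - (1) = 0, so det(I - K) = 0. (Direct check: I - K =
[[0, 0, 2],
 [2, 1, -4],
 [0, 0, 1]]
has determinant 0.) So 1 is an eigenvalue of K and (I - K) is not invertible. The finite-dimensional Fredholm alternative says: either (I - K) is invertible, or ker(I - K) ≠ {0} and then range(I - K) = ker((I - K)^*)^⊥, with dim ker(I - K) = dim ker((I - K)^*). We are in the second case, so we need both kernels. Kernel of I - K: (I - K) u = u - u (v·u) = u - u = 0, so ker(I - K) = span{u} = span{(1, -2, 0)} (it is exactly 1-dimensional because rank(I - K) = 2). Kernel of the adjoint: K is real, so (I - K)^* = I - K^T = I - v u^T, and (I - v u^T) v = v - v (u·v) = 0; hence ker((I - K)^*) = span{v} = span{(1, 0, -2)}. Therefore (I - K) x = y is solvable iff <y, v> = 0, i.e. iff y_1 - 2y_3 = 0. When this holds, K y = u (v·y) = 0, so (I - K) y = y and x = y is a particular solution; the full solution set is the line x = y + c·u = y + c·(1, -2, 0), c ∈ C.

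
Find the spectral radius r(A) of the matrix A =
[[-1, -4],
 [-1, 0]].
r(A) = (1 + sqrt(17))/2 ≈ 2.5616

The eigenvalues of A are the roots of its characteristic polynomial. With M = A (coefficients from the trace and determinant):
  p(λ) = det(λ I - M) = λ^2 + λ - 4.
For λ^2 + λ - 4 the discriminant is 17. It is nonnegative but not a perfect square, so the roots are real and irrational: λ = (-1 ± sqrt(17))/2 ≈ 1.5616, -2.5616.
Thus the eigenvalues (to 4 decimals) are 1.5616 (modulus 1.5616); -2.5616 (modulus 2.5616). The spectral radius is the largest modulus: r(A) = (1 + sqrt(17))/2 ≈ 2.5616. (Cross-check: r(A) ≤ ||A||_2 ≈ 4.1306; equality holds whenever A is normal, though it can also hold for some non-normal A.)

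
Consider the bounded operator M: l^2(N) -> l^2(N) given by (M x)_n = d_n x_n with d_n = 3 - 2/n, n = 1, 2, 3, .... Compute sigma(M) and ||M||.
sigma(M) = {3 - 2/n : n ≥ 1} ∪ {3}; ||M|| = 3

A bounded diagonal operator on l^2 with diagonal entries d_n has spectrum equal to the closure of {d_n : n ≥ 1}: every d_n is an eigenvalue (with eigenvector e_n), so {d_n} ⊂ sigma(M); the spectrum is closed, so its closure is too; and for lambda not in the closure, (M - lambda I) has bounded inverse (the diagonal entries 1/(d_n - lambda) are bounded). For our sequence d_n = 3 - 2/n, n = 1, 2, 3, ...:
  - {d_n} = {3 - 2/n : n ≥ 1}; the only limit point is 3
  - closure = {3 - 2/n : n ≥ 1} ∪ {3}
For the norm: a diagonal operator has ||M|| = sup_n |d_n|. Here d_n = 3 - 2/n increases monotonically from d_1 = 1 toward 3, with all terms in [1, 3); so sup_n |d_n| = 3 (the supremum is the limit, not attained). So ||M|| = 3.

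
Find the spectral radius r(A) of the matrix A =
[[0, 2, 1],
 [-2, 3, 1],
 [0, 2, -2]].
r(A) ≈ 2.5063

The eigenvalues of A are the roots of its characteristic polynomial. With M = A (coefficients from the trace, the sum of principal 2x2 minors, and det A):
  p(λ) = det(λ I - M) = λ^3 - λ^2 - 4λ + 12.
No integer candidate from the rational root theorem (±divisors of 12) is a root, so the roots are irrational. The cubic discriminant is Δ = -2704 < 0, so there is one real root and a complex-conjugate pair. p(-3) = -12 and p(-2) = 8 have opposite signs, so a root lies in (-3, -2); Newton's method refines it to λ ≈ -2.5063. Dividing out (λ - (-2.5063)) leaves approximately λ^2 - 3.5063λ + 4.7879. For λ^2 - 3.5063λ + 4.7879 the discriminant is -6.8574. It is negative, so the remaining roots are the complex-conjugate pair λ ≈ 1.7532 ± 1.3093i. Their product equals the constant term, so |λ|^2 ≈ 4.7879 and |λ| ≈ 2.1881.
Thus the eigenvalues (to 4 decimals) are -2.5063 (modulus 2.5063); 1.7532 ± 1.3093i (modulus 2.1881). The spectral radius is the largest modulus: r(A) ≈ 2.5063. (Cross-check: r(A) ≤ ||A||_2 ≈ 4.4217; equality holds whenever A is normal, though it can also hold for some non-normal A.)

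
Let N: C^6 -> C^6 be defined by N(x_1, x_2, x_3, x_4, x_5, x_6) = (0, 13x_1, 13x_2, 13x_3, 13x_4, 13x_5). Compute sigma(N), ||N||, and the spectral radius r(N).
sigma(N) = {0}; ||N|| = 13; r(N) = 0. (N is nilpotent with N^6 = 0.)

On C^6, N is a strictly lower-triangular matrix with 13 on the subdiagonal and zeros elsewhere, so its characteristic polynomial is lambda^6 and every eigenvalue is 0: sigma(N) = {0}. For the operator norm, N e_i = 13e_{i+1} for i = 1, ..., 5 and N e_6 = 0, so the singular values of N are 13 (with multiplicity 5) and 0; hence ||N|| = 13. The spectral radius r(N) = max|lambda| = 0. Note ||N|| > r(N) — characteristic of non-normal nilpotent operators. Indeed N^6 = 0.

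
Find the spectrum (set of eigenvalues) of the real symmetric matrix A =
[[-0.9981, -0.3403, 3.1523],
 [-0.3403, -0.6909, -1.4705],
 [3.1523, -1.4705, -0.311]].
sigma(A) ≈ {-4, -1, 3}

A is real symmetric, so its spectrum consists of real eigenvalues. Expanding the characteristic polynomial of the displayed matrix gives
  det(λ I - A) = p(λ) = λ^3 + (2)λ^2 + (-11)λ + (-12).
Solving p(λ) = 0 yields eigenvalues ≈ -4, -1, 3. (A is shown rounded to 4 decimals, so these recover the underlying integer eigenvalues to within that precision.)
Verification: the trace of A = -2 equals the sum of eigenvalues -2, and det(A) ≈ 12.0002 matches the eigenvalue product 12.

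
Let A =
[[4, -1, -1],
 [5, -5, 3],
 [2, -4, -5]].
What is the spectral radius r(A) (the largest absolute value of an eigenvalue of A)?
r(A) ≈ 6.0595

The eigenvalues of A are the roots of its characteristic polynomial. With M = A (coefficients from the trace, the sum of principal 2x2 minors, and det A):
  p(λ) = det(λ I - M) = λ^3 + 6λ^2 + 4λ - 127.
No integer candidate from the rational root theorem (±divisors of 127) is a root, so the roots are irrational. The cubic discriminant is Δ = -380299 < 0, so there is one real root and a complex-conjugate pair. p(3) = -34 and p(4) = 49 have opposite signs, so a root lies in (3, 4); Newton's method refines it to λ ≈ 3.4589. Dividing out (λ - (3.4589)) leaves approximately λ^2 + 9.4589λ + 36.7171. For λ^2 + 9.4589λ + 36.7171 the discriminant is -57.3981. It is negative, so the remaining roots are the complex-conjugate pair λ ≈ -4.7294 ± 3.7881i. Their product equals the constant term, so |λ|^2 ≈ 36.7171 and |λ| ≈ 6.0595.
Thus the eigenvalues (to 4 decimals) are 3.4589 (modulus 3.4589); -4.7294 ± 3.7881i (modulus 6.0595). The spectral radius is the largest modulus: r(A) ≈ 6.0595. (Cross-check: r(A) ≤ ||A||_2 ≈ 8.9883; equality holds whenever A is normal, though it can also hold for some non-normal A.)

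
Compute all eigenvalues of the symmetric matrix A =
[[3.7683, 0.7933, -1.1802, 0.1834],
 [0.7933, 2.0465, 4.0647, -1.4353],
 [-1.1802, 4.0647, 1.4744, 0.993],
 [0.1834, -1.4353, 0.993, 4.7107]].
sigma(A) ≈ {-3, 4, 5, 6}

A is real symmetric, so its spectrum consists of real eigenvalues. Expanding the characteristic polynomial of the displayed matrix gives
  det(λ I - A) = p(λ) = λ^4 + (-12)λ^3 + (28.9986)λ^2 + (102.0054)λ + (-360.0057).
Solving p(λ) = 0 yields eigenvalues ≈ -3, 4, 5, 6. (A is shown rounded to 4 decimals, so these recover the underlying integer eigenvalues to within that precision.)
Verification: the trace of A = 12 equals the sum of eigenvalues 12, and det(A) ≈ -360.0057 matches the eigenvalue product -360.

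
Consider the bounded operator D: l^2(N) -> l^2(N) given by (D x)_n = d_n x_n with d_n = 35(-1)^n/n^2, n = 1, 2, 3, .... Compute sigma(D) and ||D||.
sigma(D) = {35(-1)^n/n^2 : n ≥ 1} ∪ {0}; ||D|| = 35

A bounded diagonal operator on l^2 with diagonal entries d_n has spectrum equal to the closure of {d_n : n ≥ 1}: every d_n is an eigenvalue (with eigenvector e_n), so {d_n} ⊂ sigma(D); the spectrum is closed, so its closure is too; and for lambda not in the closure, (D - lambda I) has bounded inverse (the diagonal entries 1/(d_n - lambda) are bounded). For our sequence d_n = 35(-1)^n/n^2, n = 1, 2, 3, ...:
  - {d_n} = {35(-1)^n/n^2 : n ≥ 1}; the only limit point is 0
  - closure = {35(-1)^n/n^2 : n ≥ 1} ∪ {0}
For the norm: a diagonal operator has ||D|| = sup_n |d_n|. Here |d_n| = 35/n^2 is decreasing, so sup_n |d_n| = |d_1| = 35. So ||D|| = 35.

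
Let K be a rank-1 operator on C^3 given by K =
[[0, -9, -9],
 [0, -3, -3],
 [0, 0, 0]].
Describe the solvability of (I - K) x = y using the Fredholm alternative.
(I - K) is invertible (det(I - K) = 4 ≠ 0), so for every y in C^3 the equation (I - K) x = y has a unique solution.

K has rank 1, so it is an outer product K = u v^T: every row of K is a multiple of one row vector. Reading off the entries, u = (3, 1, 0) and v = (0, -3, -3) (row i of K equals u_i·v^T). A rank-one matrix u v^T satisfies K u = u (v·u) and kills the (2)-dimensional subspace v^⊥, so its characteristic polynomial is lambda^2 (lambda - v·u) with v·u = tr K = -3. Hence the eigenvalues of I - K are 1 (multiplicity 2) and 1 - (-3) = 4, so det(I - K) = 4. (Direct check: I - K =
[[1, 9, 9],
 [0, 4, 3],
 [0, 0, 1]]
has determinant 4.) The finite-dimensional Fredholm alternative says: either (I - K) is invertible, or ker(I - K) ≠ {0} and then range(I - K) = ker((I - K)^*)^⊥, with dim ker(I - K) = dim ker((I - K)^*). Since det(I - K) ≠ 0, 1 is not an eigenvalue of K and ker(I - K) = {0}, so we are in the first case: for every y there is a unique x = (I - K)^(-1) y. Explicitly, by the Sherman–Morrison formula, (I - u v^T)^(-1) = I + u v^T/(1 - v·u), i.e. (I - K)^(-1) = I + K/(4).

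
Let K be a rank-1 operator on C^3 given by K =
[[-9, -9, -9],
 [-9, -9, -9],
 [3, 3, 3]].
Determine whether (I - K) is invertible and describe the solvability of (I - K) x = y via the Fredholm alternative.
(I - K) is invertible (det(I - K) = 16 ≠ 0), so for every y in C^3 the equation (I - K) x = y has a unique solution.

K has rank 1, so it is an outer product K = u v^T: every row of K is a multiple of one row vector. Reading off the entries, u = (-3, -3, 1) and v = (3, 3, 3) (row i of K equals u_i·v^T). A rank-one matrix u v^T satisfies K u = u (v·u) and kills the (2)-dimensional subspace v^⊥, so its characteristic polynomial is lambda^2 (lambda - v·u) with v·u = tr K = -15. Hence the eigenvalues of I - K are 1 (multiplicity 2) and 1 - (-15) = 16, so det(I - K) = 16. (Direct check: I - K =
[[10, 9, 9],
 [9, 10, 9],
 [-3, -3, -2]]
has determinant 16.) The finite-dimensional Fredholm alternative says: either (I - K) is invertible, or ker(I - K) ≠ {0} and then range(I - K) = ker((I - K)^*)^⊥, with dim ker(I - K) = dim ker((I - K)^*). Since det(I - K) ≠ 0, 1 is not an eigenvalue of K and ker(I - K) = {0}, so we are in the first case: for every y there is a unique x = (I - K)^(-1) y. Explicitly, by the Sherman–Morrison formula, (I - u v^T)^(-1) = I + u v^T/(1 - v·u), i.e. (I - K)^(-1) = I + K/(16).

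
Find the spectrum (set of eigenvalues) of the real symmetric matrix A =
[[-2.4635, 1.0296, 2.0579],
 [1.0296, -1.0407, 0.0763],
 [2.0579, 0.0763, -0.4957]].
sigma(A) ≈ {-4, -1, 1}

A is real symmetric, so its spectrum consists of real eigenvalues. Expanding the characteristic polynomial of the displayed matrix gives
  det(λ I - A) = p(λ) = λ^3 + (4)λ^2 + (-1)λ + (-4).
Solving p(λ) = 0 yields eigenvalues ≈ -4, -1, 1. (A is shown rounded to 4 decimals, so these recover the underlying integer eigenvalues to within that precision.)
Verification: the trace of A = -4 equals the sum of eigenvalues -4, and det(A) ≈ 3.9996 matches the eigenvalue product 4.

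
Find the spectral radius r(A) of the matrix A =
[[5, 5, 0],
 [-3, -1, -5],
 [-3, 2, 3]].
r(A) ≈ 5.9821

The eigenvalues of A are the roots of its characteristic polynomial. With M = A (coefficients from the trace, the sum of principal 2x2 minors, and det A):
  p(λ) = det(λ I - M) = λ^3 - 7λ^2 + 32λ - 155.
No integer candidate from the rational root theorem (±divisors of 155) is a root, so the roots are irrational. The cubic discriminant is Δ = -317271 < 0, so there is one real root and a complex-conjugate pair. p(5) = -45 and p(6) = 1 have opposite signs, so a root lies in (5, 6); Newton's method refines it to λ ≈ 5.9821. Dividing out (λ - (5.9821)) leaves approximately λ^2 - 1.0179λ + 25.9107. For λ^2 - 1.0179λ + 25.9107 the discriminant is -102.6067. It is negative, so the remaining roots are the complex-conjugate pair λ ≈ 0.509 ± 5.0647i. Their product equals the constant term, so |λ|^2 ≈ 25.9107 and |λ| ≈ 5.0903.
Thus the eigenvalues (to 4 decimals) are 5.9821 (modulus 5.9821); 0.509 ± 5.0647i (modulus 5.0903). The spectral radius is the largest modulus: r(A) ≈ 5.9821. (Cross-check: r(A) ≤ ||A||_2 ≈ 7.9916; equality holds whenever A is normal, though it can also hold for some non-normal A.)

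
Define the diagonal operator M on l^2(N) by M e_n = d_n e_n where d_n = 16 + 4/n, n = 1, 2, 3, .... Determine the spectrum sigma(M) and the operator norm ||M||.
sigma(M) = {16 + 4/n : n ≥ 1} ∪ {16}; ||M|| = 20

A bounded diagonal operator on l^2 with diagonal entries d_n has spectrum equal to the closure of {d_n : n ≥ 1}: every d_n is an eigenvalue (with eigenvector e_n), so {d_n} ⊂ sigma(M); the spectrum is closed, so its closure is too; and for lambda not in the closure, (M - lambda I) has bounded inverse (the diagonal entries 1/(d_n - lambda) are bounded). For our sequence d_n = 16 + 4/n, n = 1, 2, 3, ...:
  - {d_n} = {16 + 4/n : n ≥ 1}; the only limit point is 16
  - closure = {16 + 4/n : n ≥ 1} ∪ {16}
For the norm: a diagonal operator has ||M|| = sup_n |d_n|. Here d_n = 16 + 4/n is positive and decreasing, so sup_n |d_n| = d_1 = 16 + 4 = 20. So ||M|| = 20.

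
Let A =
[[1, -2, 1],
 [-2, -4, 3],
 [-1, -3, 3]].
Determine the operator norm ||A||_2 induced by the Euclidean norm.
||A||_2 ≈ 7.1252 (= sqrt(largest eigenvalue of A^T A))

||A||_2 = sigma_max(A) = sqrt(lambda_max(A^T A)). Form the symmetric matrix M = A^T A =
[[6, 9, -8],
 [9, 29, -23],
 [-8, -23, 19]].
Its characteristic polynomial (trace, sum of principal 2x2 minors, determinant of M give the coefficients) is
  p(λ) = det(λ I - M) = λ^3 - 54λ^2 + 165λ - 49.
No integer candidate from the rational root theorem (±divisors of 49) is a root, so the roots are irrational. The cubic discriminant is Δ = 38350449 > 0, so there are three distinct real roots. p(0) = -49 and p(1) = 63 have opposite signs, so a root lies in (0, 1); Newton's method refines it to λ ≈ 0.333. p(2) = 73 and p(3) = -13 have opposite signs, so a root lies in (2, 3); Newton's method refines it to λ ≈ 2.898. p(50) = -1799 and p(51) = 563 have opposite signs, so a root lies in (50, 51); Newton's method refines it to λ ≈ 50.769. Check (Vieta): the three roots sum to 54, matching tr M = 54.
So the eigenvalues of A^T A are ≈ 0.333, 2.898, 50.769 (all ≥ 0, as they must be for A^T A). The largest is λ_max ≈ 50.769, hence ||A||_2 = sqrt(λ_max) ≈ 7.1252.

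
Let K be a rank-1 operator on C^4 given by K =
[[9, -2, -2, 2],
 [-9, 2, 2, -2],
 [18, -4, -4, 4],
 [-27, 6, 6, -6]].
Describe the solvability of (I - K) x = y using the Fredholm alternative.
(I - K) is singular (det(I - K) = 0, i.e. 1 ∈ sigma(K)). (I - K) x = y is solvable iff y ⊥ ker((I - K)^*) = span{(9, -2, -2, 2)}, i.e. iff 9y_1 - 2y_2 - 2y_3 + 2y_4 = 0. When solvable, the solutions are x = y + c·(1, -1, 2, -3), c arbitrary (ker(I - K) = span{(1, -1, 2, -3)}, dimension 1).

K has rank 1, so it is an outer product K = u v^T: every row of K is a multiple of one row vector. Reading off the entries, u = (1, -1, 2, -3) and v = (9, -2, -2, 2) (row i of K equals u_i·v^T). A rank-one matrix u v^T satisfies K u = u (v·u) and kills the (3)-dimensional subspace v^⊥, so its characteristic polynomial is lambda^3 (lambda - v·u) with v·u = tr K = 1. Hence the eigenvalues of I - K are 1 (multiplicity 3) and 1 - (1) = 0, so det(I - K) = 0. (Direct check: I - K =
[[-8, 2, 2, -2],
 [9, -1, -2, 2],
 [-18, 4, 5, -4],
 [27, -6, -6, 7]]
has determinant 0.) So 1 is an eigenvalue of K and (I - K) is not invertible. The finite-dimensional Fredholm alternative says: either (I - K) is invertible, or ker(I - K) ≠ {0} and then range(I - K) = ker((I - K)^*)^⊥, with dim ker(I - K) = dim ker((I - K)^*). We are in the second case, so we need both kernels. Kernel of I - K: (I - K) u = u - u (v·u) = u - u = 0, so ker(I - K) = span{u} = span{(1, -1, 2, -3)} (it is exactly 1-dimensional because rank(I - K) = 3). Kernel of the adjoint: K is real, so (I - K)^* = I - K^T = I - v u^T, and (I - v u^T) v = v - v (u·v) = 0; hence ker((I - K)^*) = span{v} = span{(9, -2, -2, 2)}. Therefore (I - K) x = y is solvable iff <y, v> = 0, i.e. iff 9y_1 - 2y_2 - 2y_3 + 2y_4 = 0. When this holds, K y = u (v·y) = 0, so (I - K) y = y and x = y is a particular solution; the full solution set is the line x = y + c·u = y + c·(1, -1, 2, -3), c ∈ C.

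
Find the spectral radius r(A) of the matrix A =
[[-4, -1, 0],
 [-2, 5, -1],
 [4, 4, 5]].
r(A) ≈ 5.4136

The eigenvalues of A are the roots of its characteristic polynomial. With M = A (coefficients from the trace, the sum of principal 2x2 minors, and det A):
  p(λ) = det(λ I - M) = λ^3 - 6λ^2 - 13λ + 122.
No integer candidate from the rational root theorem (±divisors of 122) is a root, so the roots are irrational. The cubic discriminant is Δ = -110300 < 0, so there is one real root and a complex-conjugate pair. p(-5) = -88 and p(-4) = 14 have opposite signs, so a root lies in (-5, -4); Newton's method refines it to λ ≈ -4.1629. Dividing out (λ - (-4.1629)) leaves approximately λ^2 - 10.1629λ + 29.3067. For λ^2 - 10.1629λ + 29.3067 the discriminant is -13.9429. It is negative, so the remaining roots are the complex-conjugate pair λ ≈ 5.0814 ± 1.867i. Their product equals the constant term, so |λ|^2 ≈ 29.3067 and |λ| ≈ 5.4136.
Thus the eigenvalues (to 4 decimals) are -4.1629 (modulus 4.1629); 5.0814 ± 1.867i (modulus 5.4136). The spectral radius is the largest modulus: r(A) ≈ 5.4136. (Cross-check: r(A) ≤ ||A||_2 ≈ 8.129; equality holds whenever A is normal, though it can also hold for some non-normal A.)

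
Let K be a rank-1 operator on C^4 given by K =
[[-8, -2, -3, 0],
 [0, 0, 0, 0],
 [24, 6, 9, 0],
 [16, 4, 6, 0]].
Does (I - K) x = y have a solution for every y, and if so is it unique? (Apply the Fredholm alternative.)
(I - K) is singular (det(I - K) = 0, i.e. 1 ∈ sigma(K)). (I - K) x = y is solvable iff y ⊥ ker((I - K)^*) = span{(-8, -2, -3, 0)}, i.e. iff -8y_1 - 2y_2 - 3y_3 = 0. When solvable, the solutions are x = y + c·(1, 0, -3, -2), c arbitrary (ker(I - K) = span{(1, 0, -3, -2)}, dimension 1).

K has rank 1, so it is an outer product K = u v^T: every row of K is a multiple of one row vector. Reading off the entries, u = (1, 0, -3, -2) and v = (-8, -2, -3, 0) (row i of K equals u_i·v^T). A rank-one matrix u v^T satisfies K u = u (v·u) and kills the (3)-dimensional subspace v^⊥, so its characteristic polynomial is lambda^3 (lambda - v·u) with v·u = tr K = 1. Hence the eigenvalues of I - K are 1 (multiplicity 3) and 1 - (1) = 0, so det(I - K) = 0. (Direct check: I - K =
[[9, 2, 3, 0],
 [0, 1, 0, 0],
 [-24, -6, -8, 0],
 [-16, -4, -6, 1]]
has determinant 0.) So 1 is an eigenvalue of K and (I - K) is not invertible. The finite-dimensional Fredholm alternative says: either (I - K) is invertible, or ker(I - K) ≠ {0} and then range(I - K) = ker((I - K)^*)^⊥, with dim ker(I - K) = dim ker((I - K)^*). We are in the second case, so we need both kernels. Kernel of I - K: (I - K) u = u - u (v·u) = u - u = 0, so ker(I - K) = span{u} = span{(1, 0, -3, -2)} (it is exactly 1-dimensional because rank(I - K) = 3). Kernel of the adjoint: K is real, so (I - K)^* = I - K^T = I - v u^T, and (I - v u^T) v = v - v (u·v) = 0; hence ker((I - K)^*) = span{v} = span{(-8, -2, -3, 0)}. Therefore (I - K) x = y is solvable iff <y, v> = 0, i.e. iff -8y_1 - 2y_2 - 3y_3 = 0. When this holds, K y = u (v·y) = 0, so (I - K) y = y and x = y is a particular solution; the full solution set is the line x = y + c·u = y + c·(1, 0, -3, -2), c ∈ C.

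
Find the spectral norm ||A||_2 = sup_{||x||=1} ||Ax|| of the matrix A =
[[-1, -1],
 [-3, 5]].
||A||_2 = sqrt((36 + sqrt(1040))/2) ≈ 5.8416 (= sqrt(largest eigenvalue of A^T A))

||A||_2 = sigma_max(A) = sqrt(lambda_max(A^T A)). Form the symmetric matrix M = A^T A =
[[10, -14],
 [-14, 26]].
Its characteristic polynomial (trace, determinant of M give the coefficients) is
  p(λ) = det(λ I - M) = λ^2 - 36λ + 64.
For λ^2 - 36λ + 64 the discriminant is 1040. It is nonnegative but not a perfect square, so the roots are real and irrational: λ = (36 ± sqrt(1040))/2 ≈ 34.1245, 1.8755.
So the eigenvalues of A^T A are ≈ 1.8755, 34.1245 (all ≥ 0, as they must be for A^T A). The largest is λ_max = (36 + sqrt(1040))/2 ≈ 34.1245, hence ||A||_2 = sqrt(λ_max) = sqrt((36 + sqrt(1040))/2) ≈ 5.8416.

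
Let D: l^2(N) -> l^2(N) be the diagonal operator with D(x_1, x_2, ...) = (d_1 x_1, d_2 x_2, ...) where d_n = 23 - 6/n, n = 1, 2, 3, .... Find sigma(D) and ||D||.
sigma(D) = {23 - 6/n : n ≥ 1} ∪ {23}; ||D|| = 23

A bounded diagonal operator on l^2 with diagonal entries d_n has spectrum equal to the closure of {d_n : n ≥ 1}: every d_n is an eigenvalue (with eigenvector e_n), so {d_n} ⊂ sigma(D); the spectrum is closed, so its closure is too; and for lambda not in the closure, (D - lambda I) has bounded inverse (the diagonal entries 1/(d_n - lambda) are bounded). For our sequence d_n = 23 - 6/n, n = 1, 2, 3, ...:
  - {d_n} = {23 - 6/n : n ≥ 1}; the only limit point is 23
  - closure = {23 - 6/n : n ≥ 1} ∪ {23}
For the norm: a diagonal operator has ||D|| = sup_n |d_n|. Here d_n = 23 - 6/n increases monotonically from d_1 = 17 toward 23, with all terms in [17, 23); so sup_n |d_n| = 23 (the supremum is the limit, not attained). So ||D|| = 23.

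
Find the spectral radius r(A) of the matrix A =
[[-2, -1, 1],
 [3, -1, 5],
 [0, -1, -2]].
r(A) ≈ 3.1259

The eigenvalues of A are the roots of its characteristic polynomial. With M = A (coefficients from the trace, the sum of principal 2x2 minors, and det A):
  p(λ) = det(λ I - M) = λ^3 + 5λ^2 + 16λ + 23.
No integer candidate from the rational root theorem (±divisors of 23) is a root, so the roots are irrational. The cubic discriminant is Δ = -2647 < 0, so there is one real root and a complex-conjugate pair. p(-3) = -7 and p(-2) = 3 have opposite signs, so a root lies in (-3, -2); Newton's method refines it to λ ≈ -2.3538. Dividing out (λ - (-2.3538)) leaves approximately λ^2 + 2.6462λ + 9.7714. For λ^2 + 2.6462λ + 9.7714 the discriminant is -32.0832. It is negative, so the remaining roots are the complex-conjugate pair λ ≈ -1.3231 ± 2.8321i. Their product equals the constant term, so |λ|^2 ≈ 9.7714 and |λ| ≈ 3.1259.
Thus the eigenvalues (to 4 decimals) are -2.3538 (modulus 2.3538); -1.3231 ± 2.8321i (modulus 3.1259). The spectral radius is the largest modulus: r(A) ≈ 3.1259. (Cross-check: r(A) ≤ ||A||_2 ≈ 6.1233; equality holds whenever A is normal, though it can also hold for some non-normal A.)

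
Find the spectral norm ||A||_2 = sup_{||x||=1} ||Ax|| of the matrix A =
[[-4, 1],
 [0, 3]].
||A||_2 = sqrt(18) ≈ 4.2426 (= sqrt(largest eigenvalue of A^T A))

||A||_2 = sigma_max(A) = sqrt(lambda_max(A^T A)). Form the symmetric matrix M = A^T A =
[[16, -4],
 [-4, 10]].
Its characteristic polynomial (trace, determinant of M give the coefficients) is
  p(λ) = det(λ I - M) = λ^2 - 26λ + 144.
For λ^2 - 26λ + 144 the discriminant is 100. It is a perfect square (10^2), so the roots are rational: λ = (26 ± 10)/2 = 18, 8.
So the eigenvalues of A^T A are ≈ 8, 18 (all ≥ 0, as they must be for A^T A). The largest is λ_max = 18, hence ||A||_2 = sqrt(λ_max) = sqrt(18) ≈ 4.2426.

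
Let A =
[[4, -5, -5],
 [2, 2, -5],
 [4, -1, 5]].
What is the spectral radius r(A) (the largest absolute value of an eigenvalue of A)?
r(A) ≈ 6.5133

The eigenvalues of A are the roots of its characteristic polynomial. With M = A (coefficients from the trace, the sum of principal 2x2 minors, and det A):
  p(λ) = det(λ I - M) = λ^3 - 11λ^2 + 63λ - 220.
No integer candidate from the rational root theorem (±divisors of 220) is a root, so the roots are irrational. The cubic discriminant is Δ = -253739 < 0, so there is one real root and a complex-conjugate pair. p(6) = -22 and p(7) = 25 have opposite signs, so a root lies in (6, 7); Newton's method refines it to λ ≈ 6.5133. Dividing out (λ - (6.5133)) leaves approximately λ^2 - 4.4867λ + 33.7769. For λ^2 - 4.4867λ + 33.7769 the discriminant is -114.9773. It is negative, so the remaining roots are the complex-conjugate pair λ ≈ 2.2433 ± 5.3614i. Their product equals the constant term, so |λ|^2 ≈ 33.7769 and |λ| ≈ 5.8118.
Thus the eigenvalues (to 4 decimals) are 6.5133 (modulus 6.5133); 2.2433 ± 5.3614i (modulus 5.8118). The spectral radius is the largest modulus: r(A) ≈ 6.5133. (Cross-check: r(A) ≤ ||A||_2 ≈ 9.0522; equality holds whenever A is normal, though it can also hold for some non-normal A.)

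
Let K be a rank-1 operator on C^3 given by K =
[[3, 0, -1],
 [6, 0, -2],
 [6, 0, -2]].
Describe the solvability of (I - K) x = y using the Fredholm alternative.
(I - K) is singular (det(I - K) = 0, i.e. 1 ∈ sigma(K)). (I - K) x = y is solvable iff y ⊥ ker((I - K)^*) = span{(3, 0, -1)}, i.e. iff 3y_1 - y_3 = 0. When solvable, the solutions are x = y + c·(1, 2, 2), c arbitrary (ker(I - K) = span{(1, 2, 2)}, dimension 1).

K has rank 1, so it is an outer product K = u v^T: every row of K is a multiple of one row vector. Reading off the entries, u = (1, 2, 2) and v = (3, 0, -1) (row i of K equals u_i·v^T). A rank-one matrix u v^T satisfies K u = u (v·u) and kills the (2)-dimensional subspace v^⊥, so its characteristic polynomial is lambda^2 (lambda - v·u) with v·u = tr K = 1. Hence the eigenvalues of I - K are 1 (multiplicity 2) and 1 - (1) = 0, so det(I - K) = 0. (Direct check: I - K =
[[-2, 0, 1],
 [-6, 1, 2],
 [-6, 0, 3]]
has determinant 0.) So 1 is an eigenvalue of K and (I - K) is not invertible. The finite-dimensional Fredholm alternative says: either (I - K) is invertible, or ker(I - K) ≠ {0} and then range(I - K) = ker((I - K)^*)^⊥, with dim ker(I - K) = dim ker((I - K)^*). We are in the second case, so we need both kernels. Kernel of I - K: (I - K) u = u - u (v·u) = u - u = 0, so ker(I - K) = span{u} = span{(1, 2, 2)} (it is exactly 1-dimensional because rank(I - K) = 2). Kernel of the adjoint: K is real, so (I - K)^* = I - K^T = I - v u^T, and (I - v u^T) v = v - v (u·v) = 0; hence ker((I - K)^*) = span{v} = span{(3, 0, -1)}. Therefore (I - K) x = y is solvable iff <y, v> = 0, i.e. iff 3y_1 - y_3 = 0. When this holds, K y = u (v·y) = 0, so (I - K) y = y and x = y is a particular solution; the full solution set is the line x = y + c·u = y + c·(1, 2, 2), c ∈ C.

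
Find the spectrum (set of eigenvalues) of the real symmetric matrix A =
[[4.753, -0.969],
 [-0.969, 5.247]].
sigma(A) ≈ {4, 6}

A is real symmetric, so its spectrum consists of real eigenvalues. Expanding the characteristic polynomial of the displayed matrix gives
  det(λ I - A) = p(λ) = λ^2 + (-10)λ + (24).
Solving p(λ) = 0 yields eigenvalues ≈ 4, 6. (A is shown rounded to 4 decimals, so these recover the underlying integer eigenvalues to within that precision.)
Verification: the trace of A = 10 equals the sum of eigenvalues 10, and det(A) ≈ 24.0000 matches the eigenvalue product 24.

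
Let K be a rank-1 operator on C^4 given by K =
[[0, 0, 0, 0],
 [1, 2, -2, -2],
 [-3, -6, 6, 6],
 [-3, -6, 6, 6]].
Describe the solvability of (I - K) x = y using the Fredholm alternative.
(I - K) is invertible (det(I - K) = -13 ≠ 0), so for every y in C^4 the equation (I - K) x = y has a unique solution.

K has rank 1, so it is an outer product K = u v^T: every row of K is a multiple of one row vector. Reading off the entries, u = (0, 1, -3, -3) and v = (1, 2, -2, -2) (row i of K equals u_i·v^T). A rank-one matrix u v^T satisfies K u = u (v·u) and kills the (3)-dimensional subspace v^⊥, so its characteristic polynomial is lambda^3 (lambda - v·u) with v·u = tr K = 14. Hence the eigenvalues of I - K are 1 (multiplicity 3) and 1 - (14) = -13, so det(I - K) = -13. (Direct check: I - K =
[[1, 0, 0, 0],
 [-1, -1, 2, 2],
 [3, 6, -5, -6],
 [3, 6, -6, -5]]
has determinant -13.) The finite-dimensional Fredholm alternative says: either (I - K) is invertible, or ker(I - K) ≠ {0} and then range(I - K) = ker((I - K)^*)^⊥, with dim ker(I - K) = dim ker((I - K)^*). Since det(I - K) ≠ 0, 1 is not an eigenvalue of K and ker(I - K) = {0}, so we are in the first case: for every y there is a unique x = (I - K)^(-1) y. Explicitly, by the Sherman–Morrison formula, (I - u v^T)^(-1) = I + u v^T/(1 - v·u), i.e. (I - K)^(-1) = I + K/(-13).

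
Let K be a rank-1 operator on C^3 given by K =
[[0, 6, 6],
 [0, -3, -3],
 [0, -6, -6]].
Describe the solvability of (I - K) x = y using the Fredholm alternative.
(I - K) is invertible (det(I - K) = 10 ≠ 0), so for every y in C^3 the equation (I - K) x = y has a unique solution.

K has rank 1, so it is an outer product K = u v^T: every row of K is a multiple of one row vector. Reading off the entries, u = (2, -1, -2) and v = (0, 3, 3) (row i of K equals u_i·v^T). A rank-one matrix u v^T satisfies K u = u (v·u) and kills the (2)-dimensional subspace v^⊥, so its characteristic polynomial is lambda^2 (lambda - v·u) with v·u = tr K = -9. Hence the eigenvalues of I - K are 1 (multiplicity 2) and 1 - (-9) = 10, so det(I - K) = 10. (Direct check: I - K =
[[1, -6, -6],
 [0, 4, 3],
 [0, 6, 7]]
has determinant 10.) The finite-dimensional Fredholm alternative says: either (I - K) is invertible, or ker(I - K) ≠ {0} and then range(I - K) = ker((I - K)^*)^⊥, with dim ker(I - K) = dim ker((I - K)^*). Since det(I - K) ≠ 0, 1 is not an eigenvalue of K and ker(I - K) = {0}, so we are in the first case: for every y there is a unique x = (I - K)^(-1) y. Explicitly, by the Sherman–Morrison formula, (I - u v^T)^(-1) = I + u v^T/(1 - v·u), i.e. (I - K)^(-1) = I + K/(10).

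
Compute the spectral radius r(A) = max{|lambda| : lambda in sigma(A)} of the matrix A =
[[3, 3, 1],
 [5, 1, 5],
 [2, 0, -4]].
r(A) ≈ 6.4622

The eigenvalues of A are the roots of its characteristic polynomial. With M = A (coefficients from the trace, the sum of principal 2x2 minors, and det A):
  p(λ) = det(λ I - M) = λ^3 - 30λ - 76.
No integer candidate from the rational root theorem (±divisors of 76) is a root, so the roots are irrational. The cubic discriminant is Δ = -47952 < 0, so there is one real root and a complex-conjugate pair. p(6) = -40 and p(7) = 57 have opposite signs, so a root lies in (6, 7); Newton's method refines it to λ ≈ 6.4622. Dividing out (λ - (6.4622)) leaves approximately λ^2 + 6.4622λ + 11.7606. For λ^2 + 6.4622λ + 11.7606 the discriminant is -5.2819. It is negative, so the remaining roots are the complex-conjugate pair λ ≈ -3.2311 ± 1.1491i. Their product equals the constant term, so |λ|^2 ≈ 11.7606 and |λ| ≈ 3.4294.
Thus the eigenvalues (to 4 decimals) are 6.4622 (modulus 6.4622); -3.2311 ± 1.1491i (modulus 3.4294). The spectral radius is the largest modulus: r(A) ≈ 6.4622. (Cross-check: r(A) ≤ ||A||_2 ≈ 8.0286; equality holds whenever A is normal, though it can also hold for some non-normal A.)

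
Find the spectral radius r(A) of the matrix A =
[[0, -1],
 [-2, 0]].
r(A) = sqrt(8)/2 ≈ 1.4142

The eigenvalues of A are the roots of its characteristic polynomial. With M = A (coefficients from the trace and determinant):
  p(λ) = det(λ I - M) = λ^2 - 2.
For λ^2 - 2 the discriminant is 8. It is nonnegative but not a perfect square, so the roots are real and irrational: λ = ± sqrt(8)/2 ≈ 1.4142, -1.4142.
Thus the eigenvalues (to 4 decimals) are 1.4142 (modulus 1.4142); -1.4142 (modulus 1.4142). The spectral radius is the largest modulus: r(A) = sqrt(8)/2 ≈ 1.4142. (Cross-check: r(A) ≤ ||A||_2 ≈ 2; equality holds whenever A is normal, though it can also hold for some non-normal A.)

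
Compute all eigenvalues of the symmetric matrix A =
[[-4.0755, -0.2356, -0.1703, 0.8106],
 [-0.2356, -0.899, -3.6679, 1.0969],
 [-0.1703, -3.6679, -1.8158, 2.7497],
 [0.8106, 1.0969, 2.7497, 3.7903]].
sigma(A) ≈ {-6, -4, 2, 5}

A is real symmetric, so its spectrum consists of real eigenvalues. Expanding the characteristic polynomial of the displayed matrix gives
  det(λ I - A) = p(λ) = λ^4 + (3)λ^3 + (-36)λ^2 + (-68)λ + (239.9979).
Solving p(λ) = 0 yields eigenvalues ≈ -6, -4, 2, 5. (A is shown rounded to 4 decimals, so these recover the underlying integer eigenvalues to within that precision.)
Verification: the trace of A = -3 equals the sum of eigenvalues -3, and det(A) ≈ 239.9979 matches the eigenvalue product 240.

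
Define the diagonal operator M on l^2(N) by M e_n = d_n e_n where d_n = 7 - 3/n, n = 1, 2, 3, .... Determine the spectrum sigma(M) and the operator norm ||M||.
sigma(M) = {7 - 3/n : n ≥ 1} ∪ {7}; ||M|| = 7

A bounded diagonal operator on l^2 with diagonal entries d_n has spectrum equal to the closure of {d_n : n ≥ 1}: every d_n is an eigenvalue (with eigenvector e_n), so {d_n} ⊂ sigma(M); the spectrum is closed, so its closure is too; and for lambda not in the closure, (M - lambda I) has bounded inverse (the diagonal entries 1/(d_n - lambda) are bounded). For our sequence d_n = 7 - 3/n, n = 1, 2, 3, ...:
  - {d_n} = {7 - 3/n : n ≥ 1}; the only limit point is 7
  - closure = {7 - 3/n : n ≥ 1} ∪ {7}
For the norm: a diagonal operator has ||M|| = sup_n |d_n|. Here d_n = 7 - 3/n increases monotonically from d_1 = 4 toward 7, with all terms in [4, 7); so sup_n |d_n| = 7 (the supremum is the limit, not attained). So ||M|| = 7.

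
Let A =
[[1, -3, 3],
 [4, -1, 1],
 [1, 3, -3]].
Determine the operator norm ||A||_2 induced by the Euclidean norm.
||A||_2 = sqrt((56 + sqrt(528))/2) ≈ 6.284 (= sqrt(largest eigenvalue of A^T A))

||A||_2 = sigma_max(A) = sqrt(lambda_max(A^T A)). Form the symmetric matrix M = A^T A =
[[18, -4, 4],
 [-4, 19, -19],
 [4, -19, 19]].
Its characteristic polynomial (trace, sum of principal 2x2 minors, determinant of M give the coefficients) is
  p(λ) = det(λ I - M) = λ^3 - 56λ^2 + 652λ.
The constant term is 0, so λ = 0 is a root. Dividing out λ leaves p(λ) = λ(λ^2 - 56λ + 652). For λ^2 - 56λ + 652 the discriminant is 528. It is nonnegative but not a perfect square, so the roots are real and irrational: λ = (56 ± sqrt(528))/2 ≈ 39.4891, 16.5109.
So the eigenvalues of A^T A are ≈ 0, 16.5109, 39.4891 (all ≥ 0, as they must be for A^T A). The largest is λ_max = (56 + sqrt(528))/2 ≈ 39.4891, hence ||A||_2 = sqrt(λ_max) = sqrt((56 + sqrt(528))/2) ≈ 6.284.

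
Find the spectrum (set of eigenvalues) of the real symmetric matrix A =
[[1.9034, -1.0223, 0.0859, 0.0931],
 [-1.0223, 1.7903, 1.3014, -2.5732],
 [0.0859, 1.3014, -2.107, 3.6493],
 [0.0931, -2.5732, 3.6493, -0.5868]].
sigma(A) ≈ {-6, 1, 2, 4}

A is real symmetric, so its spectrum consists of real eigenvalues. Expanding the characteristic polynomial of the displayed matrix gives
  det(λ I - A) = p(λ) = λ^4 + (-1)λ^3 + (-28)λ^2 + (75.9974)λ + (-47.9983).
Solving p(λ) = 0 yields eigenvalues ≈ -6, 1, 2, 4. (A is shown rounded to 4 decimals, so these recover the underlying integer eigenvalues to within that precision.)
Verification: the trace of A = 1 equals the sum of eigenvalues 1, and det(A) ≈ -47.9983 matches the eigenvalue product -48.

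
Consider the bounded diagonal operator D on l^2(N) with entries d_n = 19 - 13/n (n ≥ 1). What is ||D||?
||D|| = 19

For a diagonal operator on l^2 with entries d_n, ||D|| = sup_n |d_n|. Here d_1 = 6, d_2 = 25/2, ..., and d_n = 19 - 13/n increases monotonically toward 19. All terms lie in [6, 19), so |d_n| = d_n and the supremum is the limit 19, which is not attained by any individual d_n. Hence ||D|| = 19.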